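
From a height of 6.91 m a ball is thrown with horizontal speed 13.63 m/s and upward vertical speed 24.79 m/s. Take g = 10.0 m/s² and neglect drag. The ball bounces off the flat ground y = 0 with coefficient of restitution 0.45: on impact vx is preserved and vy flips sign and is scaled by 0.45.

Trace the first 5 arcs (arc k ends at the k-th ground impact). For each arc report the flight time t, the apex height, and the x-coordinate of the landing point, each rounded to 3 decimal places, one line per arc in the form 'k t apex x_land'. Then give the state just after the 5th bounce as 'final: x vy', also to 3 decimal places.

Arc 1: start y=6.910, vy=24.790 → t=5.223, apex=37.637, x_land=71.184, impact vy=-27.436
  bounce: vy ← 0.45·27.436 = 12.346
Arc 2: start y=0.000, vy=12.346 → t=2.469, apex=7.622, x_land=104.840, impact vy=-12.346
  bounce: vy ← 0.45·12.346 = 5.556
Arc 3: start y=0.000, vy=5.556 → t=1.111, apex=1.543, x_land=119.985, impact vy=-5.556
  bounce: vy ← 0.45·5.556 = 2.500
Arc 4: start y=0.000, vy=2.500 → t=0.500, apex=0.313, x_land=126.801, impact vy=-2.500
  bounce: vy ← 0.45·2.500 = 1.125
Arc 5: start y=0.000, vy=1.125 → t=0.225, apex=0.063, x_land=129.868, impact vy=-1.125
  bounce: vy ← 0.45·1.125 = 0.506

1 5.223 37.637 71.184
2 2.469 7.622 104.840
3 1.111 1.543 119.985
4 0.500 0.313 126.801
5 0.225 0.063 129.868
final: 129.868 0.506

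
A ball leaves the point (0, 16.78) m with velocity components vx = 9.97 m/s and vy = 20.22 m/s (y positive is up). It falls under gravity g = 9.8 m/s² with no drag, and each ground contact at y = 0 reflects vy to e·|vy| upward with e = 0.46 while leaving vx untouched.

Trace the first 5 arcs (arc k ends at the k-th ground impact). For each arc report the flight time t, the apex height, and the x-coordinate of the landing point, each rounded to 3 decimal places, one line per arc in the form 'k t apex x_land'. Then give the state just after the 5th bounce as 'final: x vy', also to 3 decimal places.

Arc 1: start y=16.780, vy=20.220 → t=4.835, apex=37.640, x_land=48.203, impact vy=-27.161
  bounce: vy ← 0.46·27.161 = 12.494
Arc 2: start y=0.000, vy=12.494 → t=2.550, apex=7.965, x_land=73.625, impact vy=-12.494
  bounce: vy ← 0.46·12.494 = 5.747
Arc 3: start y=0.000, vy=5.747 → t=1.173, apex=1.685, x_land=85.319, impact vy=-5.747
  bounce: vy ← 0.46·5.747 = 2.644
Arc 4: start y=0.000, vy=2.644 → t=0.540, apex=0.357, x_land=90.698, impact vy=-2.644
  bounce: vy ← 0.46·2.644 = 1.216
Arc 5: start y=0.000, vy=1.216 → t=0.248, apex=0.075, x_land=93.173, impact vy=-1.216
  bounce: vy ← 0.46·1.216 = 0.559

1 4.835 37.640 48.203
2 2.550 7.965 73.625
3 1.173 1.685 85.319
4 0.540 0.357 90.698
5 0.248 0.075 93.173
final: 93.173 0.559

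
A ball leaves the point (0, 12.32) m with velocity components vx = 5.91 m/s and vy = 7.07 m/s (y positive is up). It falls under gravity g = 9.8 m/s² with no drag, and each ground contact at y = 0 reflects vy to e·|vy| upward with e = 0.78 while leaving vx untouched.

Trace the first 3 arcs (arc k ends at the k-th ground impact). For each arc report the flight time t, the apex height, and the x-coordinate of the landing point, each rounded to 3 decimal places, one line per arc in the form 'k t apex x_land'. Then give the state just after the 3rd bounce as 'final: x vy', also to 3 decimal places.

1 2.463 14.870 14.559
2 2.718 9.047 30.620
3 2.120 5.504 43.148
final: 43.148 8.102

Arc 1: start y=12.320, vy=7.070 → t=2.463, apex=14.870, x_land=14.559, impact vy=-17.072
  bounce: vy ← 0.78·17.072 = 13.316
Arc 2: start y=0.000, vy=13.316 → t=2.718, apex=9.047, x_land=30.620, impact vy=-13.316
  bounce: vy ← 0.78·13.316 = 10.387
Arc 3: start y=0.000, vy=10.387 → t=2.120, apex=5.504, x_land=43.148, impact vy=-10.387
  bounce: vy ← 0.78·10.387 = 8.102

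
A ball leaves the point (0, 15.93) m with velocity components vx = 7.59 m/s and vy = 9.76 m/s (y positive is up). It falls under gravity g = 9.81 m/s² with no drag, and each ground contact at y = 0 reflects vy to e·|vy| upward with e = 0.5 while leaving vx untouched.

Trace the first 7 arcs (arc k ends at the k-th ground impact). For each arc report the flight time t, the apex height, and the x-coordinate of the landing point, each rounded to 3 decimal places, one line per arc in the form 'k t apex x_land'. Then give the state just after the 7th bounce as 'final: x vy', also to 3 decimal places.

Arc 1: start y=15.930, vy=9.760 → t=3.053, apex=20.785, x_land=23.176, impact vy=-20.194
  bounce: vy ← 0.5·20.194 = 10.097
Arc 2: start y=0.000, vy=10.097 → t=2.059, apex=5.196, x_land=38.800, impact vy=-10.097
  bounce: vy ← 0.5·10.097 = 5.049
Arc 3: start y=0.000, vy=5.049 → t=1.029, apex=1.299, x_land=46.612, impact vy=-5.049
  bounce: vy ← 0.5·5.049 = 2.524
Arc 4: start y=0.000, vy=2.524 → t=0.515, apex=0.325, x_land=50.518, impact vy=-2.524
  bounce: vy ← 0.5·2.524 = 1.262
Arc 5: start y=0.000, vy=1.262 → t=0.257, apex=0.081, x_land=52.471, impact vy=-1.262
  bounce: vy ← 0.5·1.262 = 0.631
Arc 6: start y=0.000, vy=0.631 → t=0.129, apex=0.020, x_land=53.447, impact vy=-0.631
  bounce: vy ← 0.5·0.631 = 0.316
Arc 7: start y=0.000, vy=0.316 → t=0.064, apex=0.005, x_land=53.936, impact vy=-0.316
  bounce: vy ← 0.5·0.316 = 0.158

1 3.053 20.785 23.176
2 2.059 5.196 38.800
3 1.029 1.299 46.612
4 0.515 0.325 50.518
5 0.257 0.081 52.471
6 0.129 0.020 53.447
7 0.064 0.005 53.936
final: 53.936 0.158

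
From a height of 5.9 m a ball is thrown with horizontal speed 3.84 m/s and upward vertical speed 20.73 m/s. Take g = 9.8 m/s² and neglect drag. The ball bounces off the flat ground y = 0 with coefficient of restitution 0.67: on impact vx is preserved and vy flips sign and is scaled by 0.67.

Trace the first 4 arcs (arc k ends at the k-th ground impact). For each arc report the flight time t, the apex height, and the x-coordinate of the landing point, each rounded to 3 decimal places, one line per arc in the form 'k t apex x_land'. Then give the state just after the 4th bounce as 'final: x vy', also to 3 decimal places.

1 4.498 27.825 17.273
2 3.193 12.491 29.535
3 2.139 5.607 37.751
4 1.433 2.517 43.255
final: 43.255 4.706

Arc 1: start y=5.900, vy=20.730 → t=4.498, apex=27.825, x_land=17.273, impact vy=-23.353
  bounce: vy ← 0.67·23.353 = 15.647
Arc 2: start y=0.000, vy=15.647 → t=3.193, apex=12.491, x_land=29.535, impact vy=-15.647
  bounce: vy ← 0.67·15.647 = 10.483
Arc 3: start y=0.000, vy=10.483 → t=2.139, apex=5.607, x_land=37.751, impact vy=-10.483
  bounce: vy ← 0.67·10.483 = 7.024
Arc 4: start y=0.000, vy=7.024 → t=1.433, apex=2.517, x_land=43.255, impact vy=-7.024
  bounce: vy ← 0.67·7.024 = 4.706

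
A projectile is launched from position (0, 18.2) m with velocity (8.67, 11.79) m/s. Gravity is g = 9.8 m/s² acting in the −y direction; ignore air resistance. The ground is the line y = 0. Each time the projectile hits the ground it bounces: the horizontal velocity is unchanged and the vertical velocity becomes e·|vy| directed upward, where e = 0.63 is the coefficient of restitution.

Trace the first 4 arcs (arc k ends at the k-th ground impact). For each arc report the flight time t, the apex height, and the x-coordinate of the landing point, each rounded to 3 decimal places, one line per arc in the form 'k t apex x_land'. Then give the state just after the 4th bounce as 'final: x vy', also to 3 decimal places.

1 3.475 25.292 30.128
2 2.863 10.038 54.947
3 1.803 3.984 70.583
4 1.136 1.581 80.434
final: 80.434 3.507

Arc 1: start y=18.200, vy=11.790 → t=3.475, apex=25.292, x_land=30.128, impact vy=-22.265
  bounce: vy ← 0.63·22.265 = 14.027
Arc 2: start y=0.000, vy=14.027 → t=2.863, apex=10.038, x_land=54.947, impact vy=-14.027
  bounce: vy ← 0.63·14.027 = 8.837
Arc 3: start y=0.000, vy=8.837 → t=1.803, apex=3.984, x_land=70.583, impact vy=-8.837
  bounce: vy ← 0.63·8.837 = 5.567
Arc 4: start y=0.000, vy=5.567 → t=1.136, apex=1.581, x_land=80.434, impact vy=-5.567
  bounce: vy ← 0.63·5.567 = 3.507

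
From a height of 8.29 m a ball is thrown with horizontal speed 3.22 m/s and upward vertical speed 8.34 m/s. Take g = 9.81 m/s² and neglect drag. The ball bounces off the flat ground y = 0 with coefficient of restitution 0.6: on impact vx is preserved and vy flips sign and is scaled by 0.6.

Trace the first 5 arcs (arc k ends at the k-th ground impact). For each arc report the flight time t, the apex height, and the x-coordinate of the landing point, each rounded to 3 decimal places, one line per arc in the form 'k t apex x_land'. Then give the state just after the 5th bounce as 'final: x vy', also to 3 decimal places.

Arc 1: start y=8.290, vy=8.340 → t=2.403, apex=11.835, x_land=7.739, impact vy=-15.238
  bounce: vy ← 0.6·15.238 = 9.143
Arc 2: start y=0.000, vy=9.143 → t=1.864, apex=4.261, x_land=13.741, impact vy=-9.143
  bounce: vy ← 0.6·9.143 = 5.486
Arc 3: start y=0.000, vy=5.486 → t=1.118, apex=1.534, x_land=17.343, impact vy=-5.486
  bounce: vy ← 0.6·5.486 = 3.291
Arc 4: start y=0.000, vy=3.291 → t=0.671, apex=0.552, x_land=19.503, impact vy=-3.291
  bounce: vy ← 0.6·3.291 = 1.975
Arc 5: start y=0.000, vy=1.975 → t=0.403, apex=0.199, x_land=20.800, impact vy=-1.975
  bounce: vy ← 0.6·1.975 = 1.185

1 2.403 11.835 7.739
2 1.864 4.261 13.741
3 1.118 1.534 17.343
4 0.671 0.552 19.503
5 0.403 0.199 20.800
final: 20.800 1.185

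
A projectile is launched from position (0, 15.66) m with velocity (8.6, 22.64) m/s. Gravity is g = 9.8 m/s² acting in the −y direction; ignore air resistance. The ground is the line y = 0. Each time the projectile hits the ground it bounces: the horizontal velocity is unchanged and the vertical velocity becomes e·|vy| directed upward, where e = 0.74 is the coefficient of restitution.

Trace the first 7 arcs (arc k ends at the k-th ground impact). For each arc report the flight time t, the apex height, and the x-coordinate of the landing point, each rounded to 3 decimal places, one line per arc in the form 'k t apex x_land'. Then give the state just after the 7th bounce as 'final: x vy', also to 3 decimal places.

1 5.231 41.812 44.989
2 4.323 22.896 82.169
3 3.199 12.538 109.683
4 2.367 6.866 130.043
5 1.752 3.760 145.109
6 1.296 2.059 156.258
7 0.959 1.127 164.508
final: 164.508 3.479

Arc 1: start y=15.660, vy=22.640 → t=5.231, apex=41.812, x_land=44.989, impact vy=-28.627
  bounce: vy ← 0.74·28.627 = 21.184
Arc 2: start y=0.000, vy=21.184 → t=4.323, apex=22.896, x_land=82.169, impact vy=-21.184
  bounce: vy ← 0.74·21.184 = 15.676
Arc 3: start y=0.000, vy=15.676 → t=3.199, apex=12.538, x_land=109.683, impact vy=-15.676
  bounce: vy ← 0.74·15.676 = 11.600
Arc 4: start y=0.000, vy=11.600 → t=2.367, apex=6.866, x_land=130.043, impact vy=-11.600
  bounce: vy ← 0.74·11.600 = 8.584
Arc 5: start y=0.000, vy=8.584 → t=1.752, apex=3.760, x_land=145.109, impact vy=-8.584
  bounce: vy ← 0.74·8.584 = 6.352
Arc 6: start y=0.000, vy=6.352 → t=1.296, apex=2.059, x_land=156.258, impact vy=-6.352
  bounce: vy ← 0.74·6.352 = 4.701
Arc 7: start y=0.000, vy=4.701 → t=0.959, apex=1.127, x_land=164.508, impact vy=-4.701
  bounce: vy ← 0.74·4.701 = 3.479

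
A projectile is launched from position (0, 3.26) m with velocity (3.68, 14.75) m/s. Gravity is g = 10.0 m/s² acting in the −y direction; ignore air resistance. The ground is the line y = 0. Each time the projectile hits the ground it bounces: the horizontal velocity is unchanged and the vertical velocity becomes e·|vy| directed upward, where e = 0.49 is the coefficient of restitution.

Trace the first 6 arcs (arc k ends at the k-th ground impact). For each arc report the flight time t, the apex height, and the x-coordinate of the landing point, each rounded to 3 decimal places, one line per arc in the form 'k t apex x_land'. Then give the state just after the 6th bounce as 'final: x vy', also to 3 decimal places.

1 3.157 14.138 11.616
2 1.648 3.395 17.680
3 0.807 0.815 20.652
4 0.396 0.196 22.108
5 0.194 0.047 22.822
6 0.095 0.011 23.171
final: 23.171 0.233

Arc 1: start y=3.260, vy=14.750 → t=3.157, apex=14.138, x_land=11.616, impact vy=-16.816
  bounce: vy ← 0.49·16.816 = 8.240
Arc 2: start y=0.000, vy=8.240 → t=1.648, apex=3.395, x_land=17.680, impact vy=-8.240
  bounce: vy ← 0.49·8.240 = 4.037
Arc 3: start y=0.000, vy=4.037 → t=0.807, apex=0.815, x_land=20.652, impact vy=-4.037
  bounce: vy ← 0.49·4.037 = 1.978
Arc 4: start y=0.000, vy=1.978 → t=0.396, apex=0.196, x_land=22.108, impact vy=-1.978
  bounce: vy ← 0.49·1.978 = 0.969
Arc 5: start y=0.000, vy=0.969 → t=0.194, apex=0.047, x_land=22.822, impact vy=-0.969
  bounce: vy ← 0.49·0.969 = 0.475
Arc 6: start y=0.000, vy=0.475 → t=0.095, apex=0.011, x_land=23.171, impact vy=-0.475
  bounce: vy ← 0.49·0.475 = 0.233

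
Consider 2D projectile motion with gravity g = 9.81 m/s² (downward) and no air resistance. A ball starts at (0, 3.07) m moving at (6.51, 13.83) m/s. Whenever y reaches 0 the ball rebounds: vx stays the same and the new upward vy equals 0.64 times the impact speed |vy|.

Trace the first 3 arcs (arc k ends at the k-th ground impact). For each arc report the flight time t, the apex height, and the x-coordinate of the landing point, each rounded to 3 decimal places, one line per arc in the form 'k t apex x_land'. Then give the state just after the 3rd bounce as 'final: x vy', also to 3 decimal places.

Arc 1: start y=3.070, vy=13.830 → t=3.026, apex=12.819, x_land=19.702, impact vy=-15.859
  bounce: vy ← 0.64·15.859 = 10.150
Arc 2: start y=0.000, vy=10.150 → t=2.069, apex=5.251, x_land=33.173, impact vy=-10.150
  bounce: vy ← 0.64·10.150 = 6.496
Arc 3: start y=0.000, vy=6.496 → t=1.324, apex=2.151, x_land=41.794, impact vy=-6.496
  bounce: vy ← 0.64·6.496 = 4.157

1 3.026 12.819 19.702
2 2.069 5.251 33.173
3 1.324 2.151 41.794
final: 41.794 4.157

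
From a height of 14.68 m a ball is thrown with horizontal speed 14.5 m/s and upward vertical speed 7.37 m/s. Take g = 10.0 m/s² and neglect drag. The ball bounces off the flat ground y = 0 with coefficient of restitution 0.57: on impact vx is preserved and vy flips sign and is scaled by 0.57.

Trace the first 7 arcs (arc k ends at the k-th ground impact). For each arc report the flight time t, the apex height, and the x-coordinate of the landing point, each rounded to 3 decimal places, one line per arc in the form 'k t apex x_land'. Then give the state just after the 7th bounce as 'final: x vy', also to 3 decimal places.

Arc 1: start y=14.680, vy=7.370 → t=2.602, apex=17.396, x_land=37.733, impact vy=-18.653
  bounce: vy ← 0.57·18.653 = 10.632
Arc 2: start y=0.000, vy=10.632 → t=2.126, apex=5.652, x_land=68.565, impact vy=-10.632
  bounce: vy ← 0.57·10.632 = 6.060
Arc 3: start y=0.000, vy=6.060 → t=1.212, apex=1.836, x_land=86.140, impact vy=-6.060
  bounce: vy ← 0.57·6.060 = 3.454
Arc 4: start y=0.000, vy=3.454 → t=0.691, apex=0.597, x_land=96.157, impact vy=-3.454
  bounce: vy ← 0.57·3.454 = 1.969
Arc 5: start y=0.000, vy=1.969 → t=0.394, apex=0.194, x_land=101.867, impact vy=-1.969
  bounce: vy ← 0.57·1.969 = 1.122
Arc 6: start y=0.000, vy=1.122 → t=0.224, apex=0.063, x_land=105.122, impact vy=-1.122
  bounce: vy ← 0.57·1.122 = 0.640
Arc 7: start y=0.000, vy=0.640 → t=0.128, apex=0.020, x_land=106.977, impact vy=-0.640
  bounce: vy ← 0.57·0.640 = 0.365

1 2.602 17.396 37.733
2 2.126 5.652 68.565
3 1.212 1.836 86.140
4 0.691 0.597 96.157
5 0.394 0.194 101.867
6 0.224 0.063 105.122
7 0.128 0.020 106.977
final: 106.977 0.365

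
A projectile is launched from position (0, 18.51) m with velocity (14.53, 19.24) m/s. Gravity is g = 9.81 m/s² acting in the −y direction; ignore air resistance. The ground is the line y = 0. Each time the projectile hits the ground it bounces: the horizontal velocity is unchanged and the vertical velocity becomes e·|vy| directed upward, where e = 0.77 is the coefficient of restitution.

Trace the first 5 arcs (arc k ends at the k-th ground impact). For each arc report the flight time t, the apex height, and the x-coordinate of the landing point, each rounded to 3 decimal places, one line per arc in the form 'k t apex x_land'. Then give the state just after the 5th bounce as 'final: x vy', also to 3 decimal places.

1 4.722 37.377 68.607
2 4.251 22.161 130.376
3 3.273 13.139 177.938
4 2.521 7.790 214.561
5 1.941 4.619 242.761
final: 242.761 7.330

Arc 1: start y=18.510, vy=19.240 → t=4.722, apex=37.377, x_land=68.607, impact vy=-27.080
  bounce: vy ← 0.77·27.080 = 20.852
Arc 2: start y=0.000, vy=20.852 → t=4.251, apex=22.161, x_land=130.376, impact vy=-20.852
  bounce: vy ← 0.77·20.852 = 16.056
Arc 3: start y=0.000, vy=16.056 → t=3.273, apex=13.139, x_land=177.938, impact vy=-16.056
  bounce: vy ← 0.77·16.056 = 12.363
Arc 4: start y=0.000, vy=12.363 → t=2.521, apex=7.790, x_land=214.561, impact vy=-12.363
  bounce: vy ← 0.77·12.363 = 9.520
Arc 5: start y=0.000, vy=9.520 → t=1.941, apex=4.619, x_land=242.761, impact vy=-9.520
  bounce: vy ← 0.77·9.520 = 7.330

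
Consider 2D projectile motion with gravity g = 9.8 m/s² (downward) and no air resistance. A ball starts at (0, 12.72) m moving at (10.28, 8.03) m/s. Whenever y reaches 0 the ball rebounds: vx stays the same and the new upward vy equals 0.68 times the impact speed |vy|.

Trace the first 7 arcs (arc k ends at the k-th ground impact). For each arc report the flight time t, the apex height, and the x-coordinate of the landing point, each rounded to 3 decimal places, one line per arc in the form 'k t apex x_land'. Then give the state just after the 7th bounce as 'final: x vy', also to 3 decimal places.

1 2.627 16.010 27.005
2 2.458 7.403 52.276
3 1.672 3.423 69.461
4 1.137 1.583 81.146
5 0.773 0.732 89.092
6 0.526 0.338 94.496
7 0.357 0.156 98.170
final: 98.170 1.191

Arc 1: start y=12.720, vy=8.030 → t=2.627, apex=16.010, x_land=27.005, impact vy=-17.714
  bounce: vy ← 0.68·17.714 = 12.046
Arc 2: start y=0.000, vy=12.046 → t=2.458, apex=7.403, x_land=52.276, impact vy=-12.046
  bounce: vy ← 0.68·12.046 = 8.191
Arc 3: start y=0.000, vy=8.191 → t=1.672, apex=3.423, x_land=69.461, impact vy=-8.191
  bounce: vy ← 0.68·8.191 = 5.570
Arc 4: start y=0.000, vy=5.570 → t=1.137, apex=1.583, x_land=81.146, impact vy=-5.570
  bounce: vy ← 0.68·5.570 = 3.788
Arc 5: start y=0.000, vy=3.788 → t=0.773, apex=0.732, x_land=89.092, impact vy=-3.788
  bounce: vy ← 0.68·3.788 = 2.576
Arc 6: start y=0.000, vy=2.576 → t=0.526, apex=0.338, x_land=94.496, impact vy=-2.576
  bounce: vy ← 0.68·2.576 = 1.751
Arc 7: start y=0.000, vy=1.751 → t=0.357, apex=0.156, x_land=98.170, impact vy=-1.751
  bounce: vy ← 0.68·1.751 = 1.191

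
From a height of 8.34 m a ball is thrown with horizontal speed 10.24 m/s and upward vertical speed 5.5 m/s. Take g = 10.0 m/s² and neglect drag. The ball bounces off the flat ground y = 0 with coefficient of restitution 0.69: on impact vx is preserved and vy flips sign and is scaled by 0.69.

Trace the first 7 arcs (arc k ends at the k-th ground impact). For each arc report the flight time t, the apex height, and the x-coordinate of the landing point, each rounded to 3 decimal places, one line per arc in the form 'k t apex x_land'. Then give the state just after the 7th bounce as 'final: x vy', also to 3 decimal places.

1 1.954 9.852 20.006
2 1.937 4.691 39.843
3 1.337 2.233 53.530
4 0.922 1.063 62.974
5 0.636 0.506 69.491
6 0.439 0.241 73.987
7 0.303 0.115 77.090
final: 77.090 1.045

Arc 1: start y=8.340, vy=5.500 → t=1.954, apex=9.852, x_land=20.006, impact vy=-14.037
  bounce: vy ← 0.69·14.037 = 9.686
Arc 2: start y=0.000, vy=9.686 → t=1.937, apex=4.691, x_land=39.843, impact vy=-9.686
  bounce: vy ← 0.69·9.686 = 6.683
Arc 3: start y=0.000, vy=6.683 → t=1.337, apex=2.233, x_land=53.530, impact vy=-6.683
  bounce: vy ← 0.69·6.683 = 4.611
Arc 4: start y=0.000, vy=4.611 → t=0.922, apex=1.063, x_land=62.974, impact vy=-4.611
  bounce: vy ← 0.69·4.611 = 3.182
Arc 5: start y=0.000, vy=3.182 → t=0.636, apex=0.506, x_land=69.491, impact vy=-3.182
  bounce: vy ← 0.69·3.182 = 2.196
Arc 6: start y=0.000, vy=2.196 → t=0.439, apex=0.241, x_land=73.987, impact vy=-2.196
  bounce: vy ← 0.69·2.196 = 1.515
Arc 7: start y=0.000, vy=1.515 → t=0.303, apex=0.115, x_land=77.090, impact vy=-1.515
  bounce: vy ← 0.69·1.515 = 1.045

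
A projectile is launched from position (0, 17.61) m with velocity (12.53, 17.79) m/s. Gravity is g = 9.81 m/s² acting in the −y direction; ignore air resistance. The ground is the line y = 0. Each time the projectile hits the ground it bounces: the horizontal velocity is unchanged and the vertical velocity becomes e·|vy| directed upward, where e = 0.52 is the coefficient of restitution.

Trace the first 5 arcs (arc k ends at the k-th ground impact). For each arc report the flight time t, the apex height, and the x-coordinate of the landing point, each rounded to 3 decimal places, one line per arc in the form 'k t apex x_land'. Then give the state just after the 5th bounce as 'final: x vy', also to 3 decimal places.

1 4.436 33.741 55.586
2 2.728 9.123 89.763
3 1.418 2.467 107.536
4 0.738 0.667 116.777
5 0.384 0.180 121.583
final: 121.583 0.978

Arc 1: start y=17.610, vy=17.790 → t=4.436, apex=33.741, x_land=55.586, impact vy=-25.729
  bounce: vy ← 0.52·25.729 = 13.379
Arc 2: start y=0.000, vy=13.379 → t=2.728, apex=9.123, x_land=89.763, impact vy=-13.379
  bounce: vy ← 0.52·13.379 = 6.957
Arc 3: start y=0.000, vy=6.957 → t=1.418, apex=2.467, x_land=107.536, impact vy=-6.957
  bounce: vy ← 0.52·6.957 = 3.618
Arc 4: start y=0.000, vy=3.618 → t=0.738, apex=0.667, x_land=116.777, impact vy=-3.618
  bounce: vy ← 0.52·3.618 = 1.881
Arc 5: start y=0.000, vy=1.881 → t=0.384, apex=0.180, x_land=121.583, impact vy=-1.881
  bounce: vy ← 0.52·1.881 = 0.978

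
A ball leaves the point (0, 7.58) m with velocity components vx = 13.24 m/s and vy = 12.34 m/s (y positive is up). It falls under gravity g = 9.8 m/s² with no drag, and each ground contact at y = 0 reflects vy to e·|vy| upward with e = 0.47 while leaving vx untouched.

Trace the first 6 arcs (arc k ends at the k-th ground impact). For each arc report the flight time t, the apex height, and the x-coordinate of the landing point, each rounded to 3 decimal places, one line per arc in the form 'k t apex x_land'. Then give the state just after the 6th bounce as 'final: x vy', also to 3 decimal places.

1 3.029 15.349 40.105
2 1.664 3.391 62.132
3 0.782 0.749 72.485
4 0.368 0.165 77.351
5 0.173 0.037 79.638
6 0.081 0.008 80.712
final: 80.712 0.187

Arc 1: start y=7.580, vy=12.340 → t=3.029, apex=15.349, x_land=40.105, impact vy=-17.345
  bounce: vy ← 0.47·17.345 = 8.152
Arc 2: start y=0.000, vy=8.152 → t=1.664, apex=3.391, x_land=62.132, impact vy=-8.152
  bounce: vy ← 0.47·8.152 = 3.831
Arc 3: start y=0.000, vy=3.831 → t=0.782, apex=0.749, x_land=72.485, impact vy=-3.831
  bounce: vy ← 0.47·3.831 = 1.801
Arc 4: start y=0.000, vy=1.801 → t=0.368, apex=0.165, x_land=77.351, impact vy=-1.801
  bounce: vy ← 0.47·1.801 = 0.846
Arc 5: start y=0.000, vy=0.846 → t=0.173, apex=0.037, x_land=79.638, impact vy=-0.846
  bounce: vy ← 0.47·0.846 = 0.398
Arc 6: start y=0.000, vy=0.398 → t=0.081, apex=0.008, x_land=80.712, impact vy=-0.398
  bounce: vy ← 0.47·0.398 = 0.187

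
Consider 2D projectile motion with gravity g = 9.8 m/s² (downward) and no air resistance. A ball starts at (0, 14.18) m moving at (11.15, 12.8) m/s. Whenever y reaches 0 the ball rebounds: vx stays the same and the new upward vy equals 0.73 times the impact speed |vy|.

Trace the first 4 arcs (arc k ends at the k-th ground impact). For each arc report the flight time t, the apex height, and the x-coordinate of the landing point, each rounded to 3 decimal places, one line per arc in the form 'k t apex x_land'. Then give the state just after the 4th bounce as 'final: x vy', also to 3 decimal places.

1 3.451 22.539 38.477
2 3.131 12.011 73.391
3 2.286 6.401 98.878
4 1.669 3.411 117.484
final: 117.484 5.969

Arc 1: start y=14.180, vy=12.800 → t=3.451, apex=22.539, x_land=38.477, impact vy=-21.018
  bounce: vy ← 0.73·21.018 = 15.343
Arc 2: start y=0.000, vy=15.343 → t=3.131, apex=12.011, x_land=73.391, impact vy=-15.343
  bounce: vy ← 0.73·15.343 = 11.201
Arc 3: start y=0.000, vy=11.201 → t=2.286, apex=6.401, x_land=98.878, impact vy=-11.201
  bounce: vy ← 0.73·11.201 = 8.176
Arc 4: start y=0.000, vy=8.176 → t=1.669, apex=3.411, x_land=117.484, impact vy=-8.176
  bounce: vy ← 0.73·8.176 = 5.969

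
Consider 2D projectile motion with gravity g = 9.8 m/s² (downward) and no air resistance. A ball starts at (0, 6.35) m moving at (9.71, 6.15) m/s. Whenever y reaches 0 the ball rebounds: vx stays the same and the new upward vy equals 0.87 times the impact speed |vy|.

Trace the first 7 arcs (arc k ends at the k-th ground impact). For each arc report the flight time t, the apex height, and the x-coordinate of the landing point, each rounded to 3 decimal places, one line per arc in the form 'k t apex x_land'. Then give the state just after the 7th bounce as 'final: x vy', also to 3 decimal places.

Arc 1: start y=6.350, vy=6.150 → t=1.927, apex=8.280, x_land=18.716, impact vy=-12.739
  bounce: vy ← 0.87·12.739 = 11.083
Arc 2: start y=0.000, vy=11.083 → t=2.262, apex=6.267, x_land=40.678, impact vy=-11.083
  bounce: vy ← 0.87·11.083 = 9.642
Arc 3: start y=0.000, vy=9.642 → t=1.968, apex=4.743, x_land=59.785, impact vy=-9.642
  bounce: vy ← 0.87·9.642 = 8.389
Arc 4: start y=0.000, vy=8.389 → t=1.712, apex=3.590, x_land=76.408, impact vy=-8.389
  bounce: vy ← 0.87·8.389 = 7.298
Arc 5: start y=0.000, vy=7.298 → t=1.489, apex=2.718, x_land=90.871, impact vy=-7.298
  bounce: vy ← 0.87·7.298 = 6.349
Arc 6: start y=0.000, vy=6.349 → t=1.296, apex=2.057, x_land=103.453, impact vy=-6.349
  bounce: vy ← 0.87·6.349 = 5.524
Arc 7: start y=0.000, vy=5.524 → t=1.127, apex=1.557, x_land=114.399, impact vy=-5.524
  bounce: vy ← 0.87·5.524 = 4.806

1 1.927 8.280 18.716
2 2.262 6.267 40.678
3 1.968 4.743 59.785
4 1.712 3.590 76.408
5 1.489 2.718 90.871
6 1.296 2.057 103.453
7 1.127 1.557 114.399
final: 114.399 4.806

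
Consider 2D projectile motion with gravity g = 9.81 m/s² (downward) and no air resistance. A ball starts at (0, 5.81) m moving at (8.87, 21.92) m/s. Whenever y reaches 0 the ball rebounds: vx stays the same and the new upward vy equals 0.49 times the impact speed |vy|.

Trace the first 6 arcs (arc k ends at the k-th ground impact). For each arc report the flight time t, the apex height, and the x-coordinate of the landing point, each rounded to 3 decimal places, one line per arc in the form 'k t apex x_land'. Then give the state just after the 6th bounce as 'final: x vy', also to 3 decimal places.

1 4.720 30.300 41.865
2 2.436 7.275 63.470
3 1.193 1.747 74.056
4 0.585 0.419 79.244
5 0.287 0.101 81.785
6 0.140 0.024 83.031
final: 83.031 0.337

Arc 1: start y=5.810, vy=21.920 → t=4.720, apex=30.300, x_land=41.865, impact vy=-24.382
  bounce: vy ← 0.49·24.382 = 11.947
Arc 2: start y=0.000, vy=11.947 → t=2.436, apex=7.275, x_land=63.470, impact vy=-11.947
  bounce: vy ← 0.49·11.947 = 5.854
Arc 3: start y=0.000, vy=5.854 → t=1.193, apex=1.747, x_land=74.056, impact vy=-5.854
  bounce: vy ← 0.49·5.854 = 2.869
Arc 4: start y=0.000, vy=2.869 → t=0.585, apex=0.419, x_land=79.244, impact vy=-2.869
  bounce: vy ← 0.49·2.869 = 1.406
Arc 5: start y=0.000, vy=1.406 → t=0.287, apex=0.101, x_land=81.785, impact vy=-1.406
  bounce: vy ← 0.49·1.406 = 0.689
Arc 6: start y=0.000, vy=0.689 → t=0.140, apex=0.024, x_land=83.031, impact vy=-0.689
  bounce: vy ← 0.49·0.689 = 0.337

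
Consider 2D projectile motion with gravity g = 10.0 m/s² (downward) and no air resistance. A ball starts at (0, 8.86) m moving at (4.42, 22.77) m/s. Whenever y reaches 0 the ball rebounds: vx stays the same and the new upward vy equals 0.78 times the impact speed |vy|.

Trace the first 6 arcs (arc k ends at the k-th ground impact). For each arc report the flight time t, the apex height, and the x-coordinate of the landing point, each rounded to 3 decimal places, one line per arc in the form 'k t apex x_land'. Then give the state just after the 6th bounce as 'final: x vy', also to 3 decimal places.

1 4.915 34.784 21.722
2 4.115 21.162 39.909
3 3.209 12.875 54.094
4 2.503 7.833 65.159
5 1.953 4.766 73.789
6 1.523 2.899 80.521
final: 80.521 5.940

Arc 1: start y=8.860, vy=22.770 → t=4.915, apex=34.784, x_land=21.722, impact vy=-26.376
  bounce: vy ← 0.78·26.376 = 20.573
Arc 2: start y=0.000, vy=20.573 → t=4.115, apex=21.162, x_land=39.909, impact vy=-20.573
  bounce: vy ← 0.78·20.573 = 16.047
Arc 3: start y=0.000, vy=16.047 → t=3.209, apex=12.875, x_land=54.094, impact vy=-16.047
  bounce: vy ← 0.78·16.047 = 12.517
Arc 4: start y=0.000, vy=12.517 → t=2.503, apex=7.833, x_land=65.159, impact vy=-12.517
  bounce: vy ← 0.78·12.517 = 9.763
Arc 5: start y=0.000, vy=9.763 → t=1.953, apex=4.766, x_land=73.789, impact vy=-9.763
  bounce: vy ← 0.78·9.763 = 7.615
Arc 6: start y=0.000, vy=7.615 → t=1.523, apex=2.899, x_land=80.521, impact vy=-7.615
  bounce: vy ← 0.78·7.615 = 5.940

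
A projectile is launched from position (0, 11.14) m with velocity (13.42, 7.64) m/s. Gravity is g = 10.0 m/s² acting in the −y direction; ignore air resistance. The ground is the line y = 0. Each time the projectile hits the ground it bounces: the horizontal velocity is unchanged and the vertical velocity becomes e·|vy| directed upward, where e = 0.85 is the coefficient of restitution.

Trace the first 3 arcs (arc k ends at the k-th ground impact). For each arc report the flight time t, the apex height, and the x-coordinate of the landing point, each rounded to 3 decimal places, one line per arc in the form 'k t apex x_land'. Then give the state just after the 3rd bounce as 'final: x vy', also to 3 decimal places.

Arc 1: start y=11.140, vy=7.640 → t=2.441, apex=14.058, x_land=32.756, impact vy=-16.768
  bounce: vy ← 0.85·16.768 = 14.253
Arc 2: start y=0.000, vy=14.253 → t=2.851, apex=10.157, x_land=71.010, impact vy=-14.253
  bounce: vy ← 0.85·14.253 = 12.115
Arc 3: start y=0.000, vy=12.115 → t=2.423, apex=7.339, x_land=103.527, impact vy=-12.115
  bounce: vy ← 0.85·12.115 = 10.298

1 2.441 14.058 32.756
2 2.851 10.157 71.010
3 2.423 7.339 103.527
final: 103.527 10.298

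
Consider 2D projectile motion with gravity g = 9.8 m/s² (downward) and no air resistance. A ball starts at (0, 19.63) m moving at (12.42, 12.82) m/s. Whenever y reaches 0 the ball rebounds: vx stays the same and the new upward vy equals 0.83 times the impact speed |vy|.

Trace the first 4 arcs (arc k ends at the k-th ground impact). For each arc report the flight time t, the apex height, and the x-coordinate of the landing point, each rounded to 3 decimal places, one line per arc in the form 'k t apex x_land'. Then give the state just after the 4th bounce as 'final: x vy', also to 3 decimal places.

1 3.699 28.015 45.945
2 3.969 19.300 95.243
3 3.294 13.296 136.160
4 2.734 9.159 170.122
final: 170.122 11.121

Arc 1: start y=19.630, vy=12.820 → t=3.699, apex=28.015, x_land=45.945, impact vy=-23.433
  bounce: vy ← 0.83·23.433 = 19.449
Arc 2: start y=0.000, vy=19.449 → t=3.969, apex=19.300, x_land=95.243, impact vy=-19.449
  bounce: vy ← 0.83·19.449 = 16.143
Arc 3: start y=0.000, vy=16.143 → t=3.294, apex=13.296, x_land=136.160, impact vy=-16.143
  bounce: vy ← 0.83·16.143 = 13.399
Arc 4: start y=0.000, vy=13.399 → t=2.734, apex=9.159, x_land=170.122, impact vy=-13.399
  bounce: vy ← 0.83·13.399 = 11.121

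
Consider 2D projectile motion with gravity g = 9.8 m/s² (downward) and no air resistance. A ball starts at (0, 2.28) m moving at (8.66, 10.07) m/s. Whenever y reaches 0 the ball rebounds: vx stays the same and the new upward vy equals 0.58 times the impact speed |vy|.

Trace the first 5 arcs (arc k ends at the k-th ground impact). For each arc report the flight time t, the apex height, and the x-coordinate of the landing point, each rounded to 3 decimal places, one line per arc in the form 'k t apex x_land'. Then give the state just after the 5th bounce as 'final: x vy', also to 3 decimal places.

1 2.261 7.454 19.579
2 1.431 2.507 31.969
3 0.830 0.843 39.155
4 0.481 0.284 43.323
5 0.279 0.095 45.741
final: 45.741 0.793

Arc 1: start y=2.280, vy=10.070 → t=2.261, apex=7.454, x_land=19.579, impact vy=-12.087
  bounce: vy ← 0.58·12.087 = 7.010
Arc 2: start y=0.000, vy=7.010 → t=1.431, apex=2.507, x_land=31.969, impact vy=-7.010
  bounce: vy ← 0.58·7.010 = 4.066
Arc 3: start y=0.000, vy=4.066 → t=0.830, apex=0.843, x_land=39.155, impact vy=-4.066
  bounce: vy ← 0.58·4.066 = 2.358
Arc 4: start y=0.000, vy=2.358 → t=0.481, apex=0.284, x_land=43.323, impact vy=-2.358
  bounce: vy ← 0.58·2.358 = 1.368
Arc 5: start y=0.000, vy=1.368 → t=0.279, apex=0.095, x_land=45.741, impact vy=-1.368
  bounce: vy ← 0.58·1.368 = 0.793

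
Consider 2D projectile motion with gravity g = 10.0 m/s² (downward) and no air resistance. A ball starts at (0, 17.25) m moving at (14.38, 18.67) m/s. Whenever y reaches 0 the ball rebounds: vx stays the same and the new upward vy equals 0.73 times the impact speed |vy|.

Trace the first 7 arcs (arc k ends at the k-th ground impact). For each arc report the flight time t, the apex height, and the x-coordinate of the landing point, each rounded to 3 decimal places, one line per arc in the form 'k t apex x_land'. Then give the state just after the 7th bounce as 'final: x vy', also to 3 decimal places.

Arc 1: start y=17.250, vy=18.670 → t=4.501, apex=34.678, x_land=64.718, impact vy=-26.336
  bounce: vy ← 0.73·26.336 = 19.225
Arc 2: start y=0.000, vy=19.225 → t=3.845, apex=18.480, x_land=120.009, impact vy=-19.225
  bounce: vy ← 0.73·19.225 = 14.034
Arc 3: start y=0.000, vy=14.034 → t=2.807, apex=9.848, x_land=160.372, impact vy=-14.034
  bounce: vy ← 0.73·14.034 = 10.245
Arc 4: start y=0.000, vy=10.245 → t=2.049, apex=5.248, x_land=189.837, impact vy=-10.245
  bounce: vy ← 0.73·10.245 = 7.479
Arc 5: start y=0.000, vy=7.479 → t=1.496, apex=2.797, x_land=211.346, impact vy=-7.479
  bounce: vy ← 0.73·7.479 = 5.460
Arc 6: start y=0.000, vy=5.460 → t=1.092, apex=1.490, x_land=227.048, impact vy=-5.460
  bounce: vy ← 0.73·5.460 = 3.985
Arc 7: start y=0.000, vy=3.985 → t=0.797, apex=0.794, x_land=238.510, impact vy=-3.985
  bounce: vy ← 0.73·3.985 = 2.909

1 4.501 34.678 64.718
2 3.845 18.480 120.009
3 2.807 9.848 160.372
4 2.049 5.248 189.837
5 1.496 2.797 211.346
6 1.092 1.490 227.048
7 0.797 0.794 238.510
final: 238.510 2.909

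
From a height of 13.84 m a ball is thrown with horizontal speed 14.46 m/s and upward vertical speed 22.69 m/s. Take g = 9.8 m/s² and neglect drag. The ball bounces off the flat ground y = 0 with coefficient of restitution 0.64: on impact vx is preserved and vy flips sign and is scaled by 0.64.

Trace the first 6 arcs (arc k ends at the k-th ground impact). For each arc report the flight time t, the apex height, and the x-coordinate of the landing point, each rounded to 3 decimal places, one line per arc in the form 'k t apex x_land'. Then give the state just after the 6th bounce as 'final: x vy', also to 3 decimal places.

1 5.176 40.107 74.849
2 3.662 16.428 127.802
3 2.344 6.729 161.692
4 1.500 2.756 183.382
5 0.960 1.129 197.263
6 0.614 0.462 206.147
final: 206.147 1.927

Arc 1: start y=13.840, vy=22.690 → t=5.176, apex=40.107, x_land=74.849, impact vy=-28.037
  bounce: vy ← 0.64·28.037 = 17.944
Arc 2: start y=0.000, vy=17.944 → t=3.662, apex=16.428, x_land=127.802, impact vy=-17.944
  bounce: vy ← 0.64·17.944 = 11.484
Arc 3: start y=0.000, vy=11.484 → t=2.344, apex=6.729, x_land=161.692, impact vy=-11.484
  bounce: vy ← 0.64·11.484 = 7.350
Arc 4: start y=0.000, vy=7.350 → t=1.500, apex=2.756, x_land=183.382, impact vy=-7.350
  bounce: vy ← 0.64·7.350 = 4.704
Arc 5: start y=0.000, vy=4.704 → t=0.960, apex=1.129, x_land=197.263, impact vy=-4.704
  bounce: vy ← 0.64·4.704 = 3.011
Arc 6: start y=0.000, vy=3.011 → t=0.614, apex=0.462, x_land=206.147, impact vy=-3.011
  bounce: vy ← 0.64·3.011 = 1.927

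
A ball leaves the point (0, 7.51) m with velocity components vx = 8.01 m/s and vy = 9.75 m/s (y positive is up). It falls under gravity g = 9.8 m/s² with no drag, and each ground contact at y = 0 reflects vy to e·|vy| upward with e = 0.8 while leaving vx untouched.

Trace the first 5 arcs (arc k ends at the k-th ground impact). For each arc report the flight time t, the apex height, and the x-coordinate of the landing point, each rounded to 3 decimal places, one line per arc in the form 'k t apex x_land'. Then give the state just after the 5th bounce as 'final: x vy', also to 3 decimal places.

1 2.583 12.360 20.691
2 2.541 7.910 41.046
3 2.033 5.063 57.329
4 1.626 3.240 70.356
5 1.301 2.074 80.778
final: 80.778 5.100

Arc 1: start y=7.510, vy=9.750 → t=2.583, apex=12.360, x_land=20.691, impact vy=-15.565
  bounce: vy ← 0.8·15.565 = 12.452
Arc 2: start y=0.000, vy=12.452 → t=2.541, apex=7.910, x_land=41.046, impact vy=-12.452
  bounce: vy ← 0.8·12.452 = 9.961
Arc 3: start y=0.000, vy=9.961 → t=2.033, apex=5.063, x_land=57.329, impact vy=-9.961
  bounce: vy ← 0.8·9.961 = 7.969
Arc 4: start y=0.000, vy=7.969 → t=1.626, apex=3.240, x_land=70.356, impact vy=-7.969
  bounce: vy ← 0.8·7.969 = 6.375
Arc 5: start y=0.000, vy=6.375 → t=1.301, apex=2.074, x_land=80.778, impact vy=-6.375
  bounce: vy ← 0.8·6.375 = 5.100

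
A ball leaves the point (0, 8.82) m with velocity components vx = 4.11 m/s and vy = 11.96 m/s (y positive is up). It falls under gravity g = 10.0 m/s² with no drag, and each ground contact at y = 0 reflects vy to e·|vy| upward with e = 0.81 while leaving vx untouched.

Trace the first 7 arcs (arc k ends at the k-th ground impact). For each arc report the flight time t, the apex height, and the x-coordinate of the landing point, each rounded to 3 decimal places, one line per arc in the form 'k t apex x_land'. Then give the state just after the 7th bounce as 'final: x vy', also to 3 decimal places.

Arc 1: start y=8.820, vy=11.960 → t=2.983, apex=15.972, x_land=12.261, impact vy=-17.873
  bounce: vy ← 0.81·17.873 = 14.477
Arc 2: start y=0.000, vy=14.477 → t=2.895, apex=10.479, x_land=24.161, impact vy=-14.477
  bounce: vy ← 0.81·14.477 = 11.726
Arc 3: start y=0.000, vy=11.726 → t=2.345, apex=6.875, x_land=33.801, impact vy=-11.726
  bounce: vy ← 0.81·11.726 = 9.498
Arc 4: start y=0.000, vy=9.498 → t=1.900, apex=4.511, x_land=41.608, impact vy=-9.498
  bounce: vy ← 0.81·9.498 = 7.694
Arc 5: start y=0.000, vy=7.694 → t=1.539, apex=2.960, x_land=47.933, impact vy=-7.694
  bounce: vy ← 0.81·7.694 = 6.232
Arc 6: start y=0.000, vy=6.232 → t=1.246, apex=1.942, x_land=53.055, impact vy=-6.232
  bounce: vy ← 0.81·6.232 = 5.048
Arc 7: start y=0.000, vy=5.048 → t=1.010, apex=1.274, x_land=57.204, impact vy=-5.048
  bounce: vy ← 0.81·5.048 = 4.089

1 2.983 15.972 12.261
2 2.895 10.479 24.161
3 2.345 6.875 33.801
4 1.900 4.511 41.608
5 1.539 2.960 47.933
6 1.246 1.942 53.055
7 1.010 1.274 57.204
final: 57.204 4.089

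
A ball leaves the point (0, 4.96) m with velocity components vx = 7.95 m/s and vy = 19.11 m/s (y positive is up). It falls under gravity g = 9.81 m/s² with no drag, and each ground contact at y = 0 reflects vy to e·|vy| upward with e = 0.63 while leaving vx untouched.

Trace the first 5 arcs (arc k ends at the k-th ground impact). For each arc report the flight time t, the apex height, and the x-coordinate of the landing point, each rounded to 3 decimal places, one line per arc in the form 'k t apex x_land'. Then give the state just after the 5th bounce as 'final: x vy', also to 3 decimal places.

Arc 1: start y=4.960, vy=19.110 → t=4.140, apex=23.573, x_land=32.915, impact vy=-21.506
  bounce: vy ← 0.63·21.506 = 13.549
Arc 2: start y=0.000, vy=13.549 → t=2.762, apex=9.356, x_land=54.875, impact vy=-13.549
  bounce: vy ← 0.63·13.549 = 8.536
Arc 3: start y=0.000, vy=8.536 → t=1.740, apex=3.713, x_land=68.710, impact vy=-8.536
  bounce: vy ← 0.63·8.536 = 5.378
Arc 4: start y=0.000, vy=5.378 → t=1.096, apex=1.474, x_land=77.425, impact vy=-5.378
  bounce: vy ← 0.63·5.378 = 3.388
Arc 5: start y=0.000, vy=3.388 → t=0.691, apex=0.585, x_land=82.916, impact vy=-3.388
  bounce: vy ← 0.63·3.388 = 2.134

1 4.140 23.573 32.915
2 2.762 9.356 54.875
3 1.740 3.713 68.710
4 1.096 1.474 77.425
5 0.691 0.585 82.916
final: 82.916 2.134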